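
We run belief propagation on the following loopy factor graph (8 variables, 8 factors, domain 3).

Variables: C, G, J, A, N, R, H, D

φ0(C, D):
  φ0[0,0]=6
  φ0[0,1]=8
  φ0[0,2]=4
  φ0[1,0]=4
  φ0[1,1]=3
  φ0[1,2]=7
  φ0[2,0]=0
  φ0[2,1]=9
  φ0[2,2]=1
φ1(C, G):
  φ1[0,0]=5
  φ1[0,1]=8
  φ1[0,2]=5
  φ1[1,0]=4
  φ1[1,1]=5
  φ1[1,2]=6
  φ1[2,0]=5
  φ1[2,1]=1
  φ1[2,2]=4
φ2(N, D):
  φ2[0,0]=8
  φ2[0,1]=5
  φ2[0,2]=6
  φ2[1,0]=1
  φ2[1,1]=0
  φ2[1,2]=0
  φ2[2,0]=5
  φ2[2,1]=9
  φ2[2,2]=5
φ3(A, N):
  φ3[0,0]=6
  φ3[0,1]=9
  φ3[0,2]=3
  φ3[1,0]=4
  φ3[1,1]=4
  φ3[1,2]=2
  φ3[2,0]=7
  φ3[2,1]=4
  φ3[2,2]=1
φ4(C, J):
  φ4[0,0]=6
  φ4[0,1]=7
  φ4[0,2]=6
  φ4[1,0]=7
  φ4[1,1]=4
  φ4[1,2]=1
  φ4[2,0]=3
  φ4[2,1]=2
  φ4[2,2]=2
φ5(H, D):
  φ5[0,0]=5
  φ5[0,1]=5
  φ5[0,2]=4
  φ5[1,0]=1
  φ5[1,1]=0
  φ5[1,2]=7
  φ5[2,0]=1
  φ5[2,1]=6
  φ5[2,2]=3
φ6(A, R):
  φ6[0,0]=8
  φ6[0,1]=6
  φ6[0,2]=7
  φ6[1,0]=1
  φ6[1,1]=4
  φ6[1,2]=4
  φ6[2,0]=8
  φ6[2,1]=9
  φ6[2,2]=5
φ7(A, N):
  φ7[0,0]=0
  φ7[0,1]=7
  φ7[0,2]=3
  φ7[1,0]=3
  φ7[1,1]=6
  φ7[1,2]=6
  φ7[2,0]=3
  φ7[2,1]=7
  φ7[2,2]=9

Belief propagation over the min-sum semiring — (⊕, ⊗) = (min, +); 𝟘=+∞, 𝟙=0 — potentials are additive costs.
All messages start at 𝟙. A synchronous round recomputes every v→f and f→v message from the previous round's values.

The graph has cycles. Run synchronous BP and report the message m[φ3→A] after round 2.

message @ round 2 = [3, 2, 1]

init: all messages = 𝟙 over 3 values
r1 m[φ0→C] = [4, 3, 0]
r1 m[φ0→D] = [0, 3, 1]
r1 m[φ1→C] = [5, 4, 1]
r1 m[φ1→G] = [4, 1, 4]
r1 m[φ2→N] = [5, 0, 5]
r1 m[φ2→D] = [1, 0, 0]
r1 m[φ3→A] = [3, 2, 1]
r1 m[φ3→N] = [4, 4, 1]
r1 m[φ4→C] = [6, 1, 2]
r1 m[φ4→J] = [3, 2, 1]
r1 m[φ5→H] = [4, 0, 1]
r1 m[φ5→D] = [1, 0, 3]
r1 m[φ6→A] = [6, 1, 5]
r1 m[φ6→R] = [1, 4, 4]
r1 m[φ7→A] = [0, 3, 3]
r1 m[φ7→N] = [0, 6, 3]
r1 m[C→φ0] = [0, 0, 0]
r1 m[C→φ1] = [0, 0, 0]
r1 m[C→φ4] = [0, 0, 0]
r1 m[G→φ1] = [0, 0, 0]
r1 m[J→φ4] = [0, 0, 0]
r1 m[A→φ3] = [0, 0, 0]
r1 m[A→φ6] = [0, 0, 0]
r1 m[A→φ7] = [0, 0, 0]
r1 m[N→φ2] = [0, 0, 0]
r1 m[N→φ3] = [0, 0, 0]
r1 m[N→φ7] = [0, 0, 0]
r1 m[R→φ6] = [0, 0, 0]
r1 m[H→φ5] = [0, 0, 0]
r1 m[D→φ0] = [0, 0, 0]
r1 m[D→φ2] = [0, 0, 0]
r1 m[D→φ5] = [0, 0, 0]
r2 m[φ0→C] = [4, 3, 0]
r2 m[φ0→D] = [0, 3, 1]
r2 m[φ1→C] = [5, 4, 1]
r2 m[φ1→G] = [4, 1, 4]
r2 m[φ2→N] = [5, 0, 5]
r2 m[φ2→D] = [1, 0, 0]
r2 m[φ3→A] = [3, 2, 1]
r2 m[φ3→N] = [4, 4, 1]
r2 m[φ4→C] = [6, 1, 2]
r2 m[φ4→J] = [3, 2, 1]
r2 m[φ5→H] = [4, 0, 1]
r2 m[φ5→D] = [1, 0, 3]
r2 m[φ6→A] = [6, 1, 5]
r2 m[φ6→R] = [1, 4, 4]
r2 m[φ7→A] = [0, 3, 3]
r2 m[φ7→N] = [0, 6, 3]
r2 m[C→φ0] = [11, 5, 3]
r2 m[C→φ1] = [10, 4, 2]
r2 m[C→φ4] = [9, 7, 1]
r2 m[G→φ1] = [0, 0, 0]
r2 m[J→φ4] = [0, 0, 0]
r2 m[A→φ3] = [6, 4, 8]
r2 m[A→φ6] = [3, 5, 4]
r2 m[A→φ7] = [9, 3, 6]
r2 m[N→φ2] = [4, 10, 4]
r2 m[N→φ3] = [5, 6, 8]
r2 m[N→φ7] = [9, 4, 6]
r2 m[R→φ6] = [0, 0, 0]
r2 m[H→φ5] = [0, 0, 0]
r2 m[D→φ0] = [2, 0, 3]
r2 m[D→φ2] = [1, 3, 4]
r2 m[D→φ5] = [1, 3, 1]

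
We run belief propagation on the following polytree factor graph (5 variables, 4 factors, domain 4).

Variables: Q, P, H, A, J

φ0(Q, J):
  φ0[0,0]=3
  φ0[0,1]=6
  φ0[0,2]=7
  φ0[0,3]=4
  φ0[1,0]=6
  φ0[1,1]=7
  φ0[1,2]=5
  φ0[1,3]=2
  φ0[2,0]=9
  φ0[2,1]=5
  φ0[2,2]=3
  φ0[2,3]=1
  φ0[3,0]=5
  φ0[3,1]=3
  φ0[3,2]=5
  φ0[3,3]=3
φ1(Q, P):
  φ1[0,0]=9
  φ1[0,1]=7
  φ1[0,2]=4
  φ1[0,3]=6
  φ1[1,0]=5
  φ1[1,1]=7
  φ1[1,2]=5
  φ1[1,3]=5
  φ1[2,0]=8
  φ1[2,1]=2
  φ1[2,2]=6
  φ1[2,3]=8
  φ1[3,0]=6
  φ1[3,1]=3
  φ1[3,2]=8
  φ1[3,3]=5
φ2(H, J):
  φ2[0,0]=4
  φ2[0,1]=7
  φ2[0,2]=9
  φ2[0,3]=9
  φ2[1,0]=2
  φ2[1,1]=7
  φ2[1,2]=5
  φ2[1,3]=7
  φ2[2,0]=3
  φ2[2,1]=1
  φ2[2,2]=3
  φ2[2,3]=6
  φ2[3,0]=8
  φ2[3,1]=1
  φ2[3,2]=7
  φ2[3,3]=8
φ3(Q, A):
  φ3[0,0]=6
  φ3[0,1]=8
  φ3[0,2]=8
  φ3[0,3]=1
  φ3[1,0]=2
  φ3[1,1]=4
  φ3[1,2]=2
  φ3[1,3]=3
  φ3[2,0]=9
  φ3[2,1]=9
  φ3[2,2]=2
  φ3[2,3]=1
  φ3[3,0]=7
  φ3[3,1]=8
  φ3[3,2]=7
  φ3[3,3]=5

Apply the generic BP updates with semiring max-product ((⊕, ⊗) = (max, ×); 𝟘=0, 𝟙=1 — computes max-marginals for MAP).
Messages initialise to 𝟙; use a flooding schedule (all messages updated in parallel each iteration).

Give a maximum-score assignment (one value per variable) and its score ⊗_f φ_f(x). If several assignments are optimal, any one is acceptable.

assignment: (Q=2, P=0, H=3, A=0, J=0); score = 5184

init: all messages = 𝟙 over 4 values
r1 m[φ0→Q] = [7, 7, 9, 5]
r1 m[φ0→J] = [9, 7, 7, 4]
r1 m[φ1→Q] = [9, 7, 8, 8]
r1 m[φ1→P] = [9, 7, 8, 8]
r1 m[φ2→H] = [9, 7, 6, 8]
r1 m[φ2→J] = [8, 7, 9, 9]
r1 m[φ3→Q] = [8, 4, 9, 8]
r1 m[φ3→A] = [9, 9, 8, 5]
r1 m[Q→φ0] = [1, 1, 1, 1]
r1 m[Q→φ1] = [1, 1, 1, 1]
r1 m[Q→φ3] = [1, 1, 1, 1]
r1 m[P→φ1] = [1, 1, 1, 1]
r1 m[H→φ2] = [1, 1, 1, 1]
r1 m[A→φ3] = [1, 1, 1, 1]
r1 m[J→φ0] = [1, 1, 1, 1]
r1 m[J→φ2] = [1, 1, 1, 1]
r2 m[φ0→Q] = [7, 7, 9, 5]
r2 m[φ0→J] = [9, 7, 7, 4]
r2 m[φ1→Q] = [9, 7, 8, 8]
r2 m[φ1→P] = [9, 7, 8, 8]
r2 m[φ2→H] = [9, 7, 6, 8]
r2 m[φ2→J] = [8, 7, 9, 9]
r2 m[φ3→Q] = [8, 4, 9, 8]
r2 m[φ3→A] = [9, 9, 8, 5]
r2 m[Q→φ0] = [72, 28, 72, 64]
r2 m[Q→φ1] = [56, 28, 81, 40]
r2 m[Q→φ3] = [63, 49, 72, 40]
r2 m[P→φ1] = [1, 1, 1, 1]
r2 m[H→φ2] = [1, 1, 1, 1]
r2 m[A→φ3] = [1, 1, 1, 1]
r2 m[J→φ0] = [8, 7, 9, 9]
r2 m[J→φ2] = [9, 7, 7, 4]
r3 m[φ0→Q] = [63, 49, 72, 45]
r3 m[φ0→J] = [648, 432, 504, 288]
r3 m[φ1→Q] = [9, 7, 8, 8]
r3 m[φ1→P] = [648, 392, 486, 648]
r3 m[φ2→H] = [63, 49, 27, 72]
r3 m[φ2→J] = [8, 7, 9, 9]
r3 m[φ3→Q] = [8, 4, 9, 8]
r3 m[φ3→A] = [648, 648, 504, 200]
r3 m[Q→φ0] = [72, 28, 72, 64]
r3 m[Q→φ1] = [56, 28, 81, 40]
r3 m[Q→φ3] = [63, 49, 72, 40]
r3 m[P→φ1] = [1, 1, 1, 1]
r3 m[H→φ2] = [1, 1, 1, 1]
r3 m[A→φ3] = [1, 1, 1, 1]
r3 m[J→φ0] = [8, 7, 9, 9]
r3 m[J→φ2] = [9, 7, 7, 4]
r4 m[φ0→Q] = [63, 49, 72, 45]
r4 m[φ0→J] = [648, 432, 504, 288]
r4 m[φ1→Q] = [9, 7, 8, 8]
r4 m[φ1→P] = [648, 392, 486, 648]
r4 m[φ2→H] = [63, 49, 27, 72]
r4 m[φ2→J] = [8, 7, 9, 9]
r4 m[φ3→Q] = [8, 4, 9, 8]
r4 m[φ3→A] = [648, 648, 504, 200]
r4 m[Q→φ0] = [72, 28, 72, 64]
r4 m[Q→φ1] = [504, 196, 648, 360]
r4 m[Q→φ3] = [567, 343, 576, 360]
r4 m[P→φ1] = [1, 1, 1, 1]
r4 m[H→φ2] = [1, 1, 1, 1]
r4 m[A→φ3] = [1, 1, 1, 1]
r4 m[J→φ0] = [8, 7, 9, 9]
r4 m[J→φ2] = [648, 432, 504, 288]
r5 m[φ0→Q] = [63, 49, 72, 45]
r5 m[φ0→J] = [648, 432, 504, 288]
r5 m[φ1→Q] = [9, 7, 8, 8]
r5 m[φ1→P] = [5184, 3528, 3888, 5184]
r5 m[φ2→H] = [4536, 3024, 1944, 5184]
r5 m[φ2→J] = [8, 7, 9, 9]
r5 m[φ3→Q] = [8, 4, 9, 8]
r5 m[φ3→A] = [5184, 5184, 4536, 1800]
r5 m[Q→φ0] = [72, 28, 72, 64]
r5 m[Q→φ1] = [504, 196, 648, 360]
r5 m[Q→φ3] = [567, 343, 576, 360]
r5 m[P→φ1] = [1, 1, 1, 1]
r5 m[H→φ2] = [1, 1, 1, 1]
r5 m[A→φ3] = [1, 1, 1, 1]
r5 m[J→φ0] = [8, 7, 9, 9]
r5 m[J→φ2] = [648, 432, 504, 288]
r6 m[φ0→Q] = [63, 49, 72, 45]
r6 m[φ0→J] = [648, 432, 504, 288]
r6 m[φ1→Q] = [9, 7, 8, 8]
r6 m[φ1→P] = [5184, 3528, 3888, 5184]
r6 m[φ2→H] = [4536, 3024, 1944, 5184]
r6 m[φ2→J] = [8, 7, 9, 9]
r6 m[φ3→Q] = [8, 4, 9, 8]
r6 m[φ3→A] = [5184, 5184, 4536, 1800]
r6 m[Q→φ0] = [72, 28, 72, 64]
r6 m[Q→φ1] = [504, 196, 648, 360]
r6 m[Q→φ3] = [567, 343, 576, 360]
r6 m[P→φ1] = [1, 1, 1, 1]
r6 m[H→φ2] = [1, 1, 1, 1]
r6 m[A→φ3] = [1, 1, 1, 1]
r6 m[J→φ0] = [8, 7, 9, 9]
r6 m[J→φ2] = [648, 432, 504, 288]
fixed point reached at round 6
traceback from Q: (Q=2, P=0, H=3, A=0, J=0), score=5184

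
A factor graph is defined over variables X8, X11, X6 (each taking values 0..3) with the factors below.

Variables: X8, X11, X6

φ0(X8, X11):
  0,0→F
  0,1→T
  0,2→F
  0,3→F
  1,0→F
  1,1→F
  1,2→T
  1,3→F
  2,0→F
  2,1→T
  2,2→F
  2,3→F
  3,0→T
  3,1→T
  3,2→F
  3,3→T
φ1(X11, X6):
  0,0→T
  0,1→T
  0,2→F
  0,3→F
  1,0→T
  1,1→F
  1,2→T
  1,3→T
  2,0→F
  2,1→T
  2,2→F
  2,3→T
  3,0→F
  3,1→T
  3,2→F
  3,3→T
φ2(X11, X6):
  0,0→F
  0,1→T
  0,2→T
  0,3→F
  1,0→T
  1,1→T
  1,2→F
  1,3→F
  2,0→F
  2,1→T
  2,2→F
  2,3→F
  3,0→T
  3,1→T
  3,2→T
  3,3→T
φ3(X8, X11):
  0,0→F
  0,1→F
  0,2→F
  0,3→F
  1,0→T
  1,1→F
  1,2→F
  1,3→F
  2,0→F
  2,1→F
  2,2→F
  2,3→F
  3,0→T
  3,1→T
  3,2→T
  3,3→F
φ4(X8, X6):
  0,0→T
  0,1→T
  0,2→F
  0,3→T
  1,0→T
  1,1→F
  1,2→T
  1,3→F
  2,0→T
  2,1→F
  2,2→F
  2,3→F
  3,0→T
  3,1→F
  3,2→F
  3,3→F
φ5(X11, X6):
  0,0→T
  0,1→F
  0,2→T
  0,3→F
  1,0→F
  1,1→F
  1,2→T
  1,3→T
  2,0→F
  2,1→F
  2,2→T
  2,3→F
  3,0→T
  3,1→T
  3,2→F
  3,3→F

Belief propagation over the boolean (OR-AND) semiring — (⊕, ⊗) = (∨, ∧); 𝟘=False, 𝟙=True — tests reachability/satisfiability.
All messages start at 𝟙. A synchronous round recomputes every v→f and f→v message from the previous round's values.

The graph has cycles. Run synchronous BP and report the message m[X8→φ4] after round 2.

init: all messages = 𝟙 over 4 values
r1 m[φ0→X8] = [T, T, T, T]
r1 m[φ0→X11] = [T, T, T, T]
r1 m[φ1→X11] = [T, T, T, T]
r1 m[φ1→X6] = [T, T, T, T]
r1 m[φ2→X11] = [T, T, T, T]
r1 m[φ2→X6] = [T, T, T, T]
r1 m[φ3→X8] = [F, T, F, T]
r1 m[φ3→X11] = [T, T, T, F]
r1 m[φ4→X8] = [T, T, T, T]
r1 m[φ4→X6] = [T, T, T, T]
r1 m[φ5→X11] = [T, T, T, T]
r1 m[φ5→X6] = [T, T, T, T]
r1 m[X8→φ0] = [T, T, T, T]
r1 m[X8→φ3] = [T, T, T, T]
r1 m[X8→φ4] = [T, T, T, T]
r1 m[X11→φ0] = [T, T, T, T]
r1 m[X11→φ1] = [T, T, T, T]
r1 m[X11→φ2] = [T, T, T, T]
r1 m[X11→φ3] = [T, T, T, T]
r1 m[X11→φ5] = [T, T, T, T]
r1 m[X6→φ1] = [T, T, T, T]
r1 m[X6→φ2] = [T, T, T, T]
r1 m[X6→φ4] = [T, T, T, T]
r1 m[X6→φ5] = [T, T, T, T]
r2 m[φ0→X8] = [T, T, T, T]
r2 m[φ0→X11] = [T, T, T, T]
r2 m[φ1→X11] = [T, T, T, T]
r2 m[φ1→X6] = [T, T, T, T]
r2 m[φ2→X11] = [T, T, T, T]
r2 m[φ2→X6] = [T, T, T, T]
r2 m[φ3→X8] = [F, T, F, T]
r2 m[φ3→X11] = [T, T, T, F]
r2 m[φ4→X8] = [T, T, T, T]
r2 m[φ4→X6] = [T, T, T, T]
r2 m[φ5→X11] = [T, T, T, T]
r2 m[φ5→X6] = [T, T, T, T]
r2 m[X8→φ0] = [F, T, F, T]
r2 m[X8→φ3] = [T, T, T, T]
r2 m[X8→φ4] = [F, T, F, T]
r2 m[X11→φ0] = [T, T, T, F]
r2 m[X11→φ1] = [T, T, T, F]
r2 m[X11→φ2] = [T, T, T, F]
r2 m[X11→φ3] = [T, T, T, T]
r2 m[X11→φ5] = [T, T, T, F]
r2 m[X6→φ1] = [T, T, T, T]
r2 m[X6→φ2] = [T, T, T, T]
r2 m[X6→φ4] = [T, T, T, T]
r2 m[X6→φ5] = [T, T, T, T]

message @ round 2 = [F, T, F, T]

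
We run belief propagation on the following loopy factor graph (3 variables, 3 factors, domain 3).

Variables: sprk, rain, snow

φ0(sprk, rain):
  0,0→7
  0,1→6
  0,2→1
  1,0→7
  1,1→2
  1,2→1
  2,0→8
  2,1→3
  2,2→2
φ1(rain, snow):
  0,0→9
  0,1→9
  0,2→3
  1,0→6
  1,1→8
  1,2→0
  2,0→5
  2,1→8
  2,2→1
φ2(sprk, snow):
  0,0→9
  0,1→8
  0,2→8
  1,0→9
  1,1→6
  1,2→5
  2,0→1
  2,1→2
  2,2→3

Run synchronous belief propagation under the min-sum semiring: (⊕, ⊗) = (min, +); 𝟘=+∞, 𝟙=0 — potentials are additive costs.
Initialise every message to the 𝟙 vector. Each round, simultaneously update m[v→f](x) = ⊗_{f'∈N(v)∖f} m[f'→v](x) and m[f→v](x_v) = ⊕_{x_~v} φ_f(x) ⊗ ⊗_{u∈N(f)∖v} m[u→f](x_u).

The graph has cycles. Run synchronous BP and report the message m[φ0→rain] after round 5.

message @ round 5 = [11, 6, 5]

init: all messages = 𝟙 over 3 values
r1 m[φ0→sprk] = [1, 1, 2]
r1 m[φ0→rain] = [7, 2, 1]
r1 m[φ1→rain] = [3, 0, 1]
r1 m[φ1→snow] = [5, 8, 0]
r1 m[φ2→sprk] = [8, 5, 1]
r1 m[φ2→snow] = [1, 2, 3]
r1 m[sprk→φ0] = [0, 0, 0]
r1 m[sprk→φ2] = [0, 0, 0]
r1 m[rain→φ0] = [0, 0, 0]
r1 m[rain→φ1] = [0, 0, 0]
r1 m[snow→φ1] = [0, 0, 0]
r1 m[snow→φ2] = [0, 0, 0]
r2 m[φ0→sprk] = [1, 1, 2]
r2 m[φ0→rain] = [7, 2, 1]
r2 m[φ1→rain] = [3, 0, 1]
r2 m[φ1→snow] = [5, 8, 0]
r2 m[φ2→sprk] = [8, 5, 1]
r2 m[φ2→snow] = [1, 2, 3]
r2 m[sprk→φ0] = [8, 5, 1]
r2 m[sprk→φ2] = [1, 1, 2]
r2 m[rain→φ0] = [3, 0, 1]
r2 m[rain→φ1] = [7, 2, 1]
r2 m[snow→φ1] = [1, 2, 3]
r2 m[snow→φ2] = [5, 8, 0]
r3 m[φ0→sprk] = [2, 2, 3]
r3 m[φ0→rain] = [9, 4, 3]
r3 m[φ1→rain] = [6, 3, 4]
r3 m[φ1→snow] = [6, 9, 2]
r3 m[φ2→sprk] = [8, 5, 3]
r3 m[φ2→snow] = [3, 4, 5]
r3 m[sprk→φ0] = [8, 5, 1]
r3 m[sprk→φ2] = [1, 1, 2]
r3 m[rain→φ0] = [3, 0, 1]
r3 m[rain→φ1] = [7, 2, 1]
r3 m[snow→φ1] = [1, 2, 3]
r3 m[snow→φ2] = [5, 8, 0]
r4 m[φ0→sprk] = [2, 2, 3]
r4 m[φ0→rain] = [9, 4, 3]
r4 m[φ1→rain] = [6, 3, 4]
r4 m[φ1→snow] = [6, 9, 2]
r4 m[φ2→sprk] = [8, 5, 3]
r4 m[φ2→snow] = [3, 4, 5]
r4 m[sprk→φ0] = [8, 5, 3]
r4 m[sprk→φ2] = [2, 2, 3]
r4 m[rain→φ0] = [6, 3, 4]
r4 m[rain→φ1] = [9, 4, 3]
r4 m[snow→φ1] = [3, 4, 5]
r4 m[snow→φ2] = [6, 9, 2]
r5 m[φ0→sprk] = [5, 5, 6]
r5 m[φ0→rain] = [11, 6, 5]
r5 m[φ1→rain] = [8, 5, 6]
r5 m[φ1→snow] = [8, 11, 4]
r5 m[φ2→sprk] = [10, 7, 5]
r5 m[φ2→snow] = [4, 5, 6]
r5 m[sprk→φ0] = [8, 5, 3]
r5 m[sprk→φ2] = [2, 2, 3]
r5 m[rain→φ0] = [6, 3, 4]
r5 m[rain→φ1] = [9, 4, 3]
r5 m[snow→φ1] = [3, 4, 5]
r5 m[snow→φ2] = [6, 9, 2]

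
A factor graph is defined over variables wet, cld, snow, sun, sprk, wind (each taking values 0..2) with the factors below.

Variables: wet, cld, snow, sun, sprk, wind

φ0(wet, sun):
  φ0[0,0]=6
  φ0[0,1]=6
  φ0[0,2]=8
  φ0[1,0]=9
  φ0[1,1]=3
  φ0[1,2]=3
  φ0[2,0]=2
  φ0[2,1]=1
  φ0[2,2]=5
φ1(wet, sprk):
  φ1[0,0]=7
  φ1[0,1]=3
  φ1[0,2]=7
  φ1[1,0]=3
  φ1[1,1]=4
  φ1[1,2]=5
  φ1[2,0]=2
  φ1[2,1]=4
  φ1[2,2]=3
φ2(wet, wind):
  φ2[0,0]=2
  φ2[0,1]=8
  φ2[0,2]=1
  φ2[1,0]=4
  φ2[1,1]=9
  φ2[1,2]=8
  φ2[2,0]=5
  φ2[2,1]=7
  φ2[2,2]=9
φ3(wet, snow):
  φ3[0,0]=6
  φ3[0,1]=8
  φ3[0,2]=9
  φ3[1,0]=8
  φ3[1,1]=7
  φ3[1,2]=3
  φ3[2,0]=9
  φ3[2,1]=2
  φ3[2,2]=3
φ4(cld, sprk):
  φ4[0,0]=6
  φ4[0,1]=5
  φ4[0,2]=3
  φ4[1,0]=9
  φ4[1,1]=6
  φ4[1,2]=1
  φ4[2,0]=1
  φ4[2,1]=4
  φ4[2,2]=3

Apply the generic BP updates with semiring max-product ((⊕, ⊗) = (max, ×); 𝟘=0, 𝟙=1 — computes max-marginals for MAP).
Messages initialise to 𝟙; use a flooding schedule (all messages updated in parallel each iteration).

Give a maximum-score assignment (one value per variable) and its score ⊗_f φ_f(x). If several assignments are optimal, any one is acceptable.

assignment: (wet=0, cld=1, snow=2, sun=2, sprk=0, wind=1); score = 36288

init: all messages = 𝟙 over 3 values
r1 m[φ0→wet] = [8, 9, 5]
r1 m[φ0→sun] = [9, 6, 8]
r1 m[φ1→wet] = [7, 5, 4]
r1 m[φ1→sprk] = [7, 4, 7]
r1 m[φ2→wet] = [8, 9, 9]
r1 m[φ2→wind] = [5, 9, 9]
r1 m[φ3→wet] = [9, 8, 9]
r1 m[φ3→snow] = [9, 8, 9]
r1 m[φ4→cld] = [6, 9, 4]
r1 m[φ4→sprk] = [9, 6, 3]
r1 m[wet→φ0] = [1, 1, 1]
r1 m[wet→φ1] = [1, 1, 1]
r1 m[wet→φ2] = [1, 1, 1]
r1 m[wet→φ3] = [1, 1, 1]
r1 m[cld→φ4] = [1, 1, 1]
r1 m[snow→φ3] = [1, 1, 1]
r1 m[sun→φ0] = [1, 1, 1]
r1 m[sprk→φ1] = [1, 1, 1]
r1 m[sprk→φ4] = [1, 1, 1]
r1 m[wind→φ2] = [1, 1, 1]
r2 m[φ0→wet] = [8, 9, 5]
r2 m[φ0→sun] = [9, 6, 8]
r2 m[φ1→wet] = [7, 5, 4]
r2 m[φ1→sprk] = [7, 4, 7]
r2 m[φ2→wet] = [8, 9, 9]
r2 m[φ2→wind] = [5, 9, 9]
r2 m[φ3→wet] = [9, 8, 9]
r2 m[φ3→snow] = [9, 8, 9]
r2 m[φ4→cld] = [6, 9, 4]
r2 m[φ4→sprk] = [9, 6, 3]
r2 m[wet→φ0] = [504, 360, 324]
r2 m[wet→φ1] = [576, 648, 405]
r2 m[wet→φ2] = [504, 360, 180]
r2 m[wet→φ3] = [448, 405, 180]
r2 m[cld→φ4] = [1, 1, 1]
r2 m[snow→φ3] = [1, 1, 1]
r2 m[sun→φ0] = [1, 1, 1]
r2 m[sprk→φ1] = [9, 6, 3]
r2 m[sprk→φ4] = [7, 4, 7]
r2 m[wind→φ2] = [1, 1, 1]
r3 m[φ0→wet] = [8, 9, 5]
r3 m[φ0→sun] = [3240, 3024, 4032]
r3 m[φ1→wet] = [63, 27, 24]
r3 m[φ1→sprk] = [4032, 2592, 4032]
r3 m[φ2→wet] = [8, 9, 9]
r3 m[φ2→wind] = [1440, 4032, 2880]
r3 m[φ3→wet] = [9, 8, 9]
r3 m[φ3→snow] = [3240, 3584, 4032]
r3 m[φ4→cld] = [42, 63, 21]
r3 m[φ4→sprk] = [9, 6, 3]
r3 m[wet→φ0] = [504, 360, 324]
r3 m[wet→φ1] = [576, 648, 405]
r3 m[wet→φ2] = [504, 360, 180]
r3 m[wet→φ3] = [448, 405, 180]
r3 m[cld→φ4] = [1, 1, 1]
r3 m[snow→φ3] = [1, 1, 1]
r3 m[sun→φ0] = [1, 1, 1]
r3 m[sprk→φ1] = [9, 6, 3]
r3 m[sprk→φ4] = [7, 4, 7]
r3 m[wind→φ2] = [1, 1, 1]
r4 m[φ0→wet] = [8, 9, 5]
r4 m[φ0→sun] = [3240, 3024, 4032]
r4 m[φ1→wet] = [63, 27, 24]
r4 m[φ1→sprk] = [4032, 2592, 4032]
r4 m[φ2→wet] = [8, 9, 9]
r4 m[φ2→wind] = [1440, 4032, 2880]
r4 m[φ3→wet] = [9, 8, 9]
r4 m[φ3→snow] = [3240, 3584, 4032]
r4 m[φ4→cld] = [42, 63, 21]
r4 m[φ4→sprk] = [9, 6, 3]
r4 m[wet→φ0] = [4536, 1944, 1944]
r4 m[wet→φ1] = [576, 648, 405]
r4 m[wet→φ2] = [4536, 1944, 1080]
r4 m[wet→φ3] = [4032, 2187, 1080]
r4 m[cld→φ4] = [1, 1, 1]
r4 m[snow→φ3] = [1, 1, 1]
r4 m[sun→φ0] = [1, 1, 1]
r4 m[sprk→φ1] = [9, 6, 3]
r4 m[sprk→φ4] = [4032, 2592, 4032]
r4 m[wind→φ2] = [1, 1, 1]
r5 m[φ0→wet] = [8, 9, 5]
r5 m[φ0→sun] = [27216, 27216, 36288]
r5 m[φ1→wet] = [63, 27, 24]
r5 m[φ1→sprk] = [4032, 2592, 4032]
r5 m[φ2→wet] = [8, 9, 9]
r5 m[φ2→wind] = [9072, 36288, 15552]
r5 m[φ3→wet] = [9, 8, 9]
r5 m[φ3→snow] = [24192, 32256, 36288]
r5 m[φ4→cld] = [24192, 36288, 12096]
r5 m[φ4→sprk] = [9, 6, 3]
r5 m[wet→φ0] = [4536, 1944, 1944]
r5 m[wet→φ1] = [576, 648, 405]
r5 m[wet→φ2] = [4536, 1944, 1080]
r5 m[wet→φ3] = [4032, 2187, 1080]
r5 m[cld→φ4] = [1, 1, 1]
r5 m[snow→φ3] = [1, 1, 1]
r5 m[sun→φ0] = [1, 1, 1]
r5 m[sprk→φ1] = [9, 6, 3]
r5 m[sprk→φ4] = [4032, 2592, 4032]
r5 m[wind→φ2] = [1, 1, 1]
r6 m[φ0→wet] = [8, 9, 5]
r6 m[φ0→sun] = [27216, 27216, 36288]
r6 m[φ1→wet] = [63, 27, 24]
r6 m[φ1→sprk] = [4032, 2592, 4032]
r6 m[φ2→wet] = [8, 9, 9]
r6 m[φ2→wind] = [9072, 36288, 15552]
r6 m[φ3→wet] = [9, 8, 9]
r6 m[φ3→snow] = [24192, 32256, 36288]
r6 m[φ4→cld] = [24192, 36288, 12096]
r6 m[φ4→sprk] = [9, 6, 3]
r6 m[wet→φ0] = [4536, 1944, 1944]
r6 m[wet→φ1] = [576, 648, 405]
r6 m[wet→φ2] = [4536, 1944, 1080]
r6 m[wet→φ3] = [4032, 2187, 1080]
r6 m[cld→φ4] = [1, 1, 1]
r6 m[snow→φ3] = [1, 1, 1]
r6 m[sun→φ0] = [1, 1, 1]
r6 m[sprk→φ1] = [9, 6, 3]
r6 m[sprk→φ4] = [4032, 2592, 4032]
r6 m[wind→φ2] = [1, 1, 1]
fixed point reached at round 6
traceback from wet: (wet=0, cld=1, snow=2, sun=2, sprk=0, wind=1), score=36288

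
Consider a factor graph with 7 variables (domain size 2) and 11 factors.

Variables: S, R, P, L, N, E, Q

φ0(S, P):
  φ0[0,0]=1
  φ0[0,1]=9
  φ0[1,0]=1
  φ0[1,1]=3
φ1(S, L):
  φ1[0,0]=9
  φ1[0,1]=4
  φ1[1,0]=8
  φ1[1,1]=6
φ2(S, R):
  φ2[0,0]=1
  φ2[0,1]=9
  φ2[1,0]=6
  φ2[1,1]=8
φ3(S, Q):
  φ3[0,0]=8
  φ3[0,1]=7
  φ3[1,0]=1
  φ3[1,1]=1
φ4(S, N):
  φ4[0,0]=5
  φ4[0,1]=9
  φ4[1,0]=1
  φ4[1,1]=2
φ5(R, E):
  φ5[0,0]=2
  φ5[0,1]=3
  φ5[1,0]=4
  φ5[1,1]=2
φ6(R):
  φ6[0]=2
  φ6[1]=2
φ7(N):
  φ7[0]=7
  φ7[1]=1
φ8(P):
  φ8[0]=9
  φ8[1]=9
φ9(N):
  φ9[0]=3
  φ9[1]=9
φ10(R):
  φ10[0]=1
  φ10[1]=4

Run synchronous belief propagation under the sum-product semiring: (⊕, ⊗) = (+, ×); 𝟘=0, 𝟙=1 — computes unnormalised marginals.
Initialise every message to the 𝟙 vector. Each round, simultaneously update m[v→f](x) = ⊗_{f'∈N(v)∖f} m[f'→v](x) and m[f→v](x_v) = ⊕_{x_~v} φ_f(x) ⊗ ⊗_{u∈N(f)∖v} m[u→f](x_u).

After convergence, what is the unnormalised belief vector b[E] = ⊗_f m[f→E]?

init: all messages = 𝟙 over 2 values
r1 m[φ0→S] = [10, 4]
r1 m[φ0→P] = [2, 12]
r1 m[φ1→S] = [13, 14]
r1 m[φ1→L] = [17, 10]
r1 m[φ2→S] = [10, 14]
r1 m[φ2→R] = [7, 17]
r1 m[φ3→S] = [15, 2]
r1 m[φ3→Q] = [9, 8]
r1 m[φ4→S] = [14, 3]
r1 m[φ4→N] = [6, 11]
r1 m[φ5→R] = [5, 6]
r1 m[φ5→E] = [6, 5]
r1 m[φ6→R] = [2, 2]
r1 m[φ7→N] = [7, 1]
r1 m[φ8→P] = [9, 9]
r1 m[φ9→N] = [3, 9]
r1 m[φ10→R] = [1, 4]
r1 m[S→φ0] = [1, 1]
r1 m[S→φ1] = [1, 1]
r1 m[S→φ2] = [1, 1]
r1 m[S→φ3] = [1, 1]
r1 m[S→φ4] = [1, 1]
r1 m[R→φ2] = [1, 1]
r1 m[R→φ5] = [1, 1]
r1 m[R→φ6] = [1, 1]
r1 m[R→φ10] = [1, 1]
r1 m[P→φ0] = [1, 1]
r1 m[P→φ8] = [1, 1]
r1 m[L→φ1] = [1, 1]
r1 m[N→φ4] = [1, 1]
r1 m[N→φ7] = [1, 1]
r1 m[N→φ9] = [1, 1]
r1 m[E→φ5] = [1, 1]
r1 m[Q→φ3] = [1, 1]
r2 m[φ0→S] = [10, 4]
r2 m[φ0→P] = [2, 12]
r2 m[φ1→S] = [13, 14]
r2 m[φ1→L] = [17, 10]
r2 m[φ2→S] = [10, 14]
r2 m[φ2→R] = [7, 17]
r2 m[φ3→S] = [15, 2]
r2 m[φ3→Q] = [9, 8]
r2 m[φ4→S] = [14, 3]
r2 m[φ4→N] = [6, 11]
r2 m[φ5→R] = [5, 6]
r2 m[φ5→E] = [6, 5]
r2 m[φ6→R] = [2, 2]
r2 m[φ7→N] = [7, 1]
r2 m[φ8→P] = [9, 9]
r2 m[φ9→N] = [3, 9]
r2 m[φ10→R] = [1, 4]
r2 m[S→φ0] = [27300, 1176]
r2 m[S→φ1] = [21000, 336]
r2 m[S→φ2] = [27300, 336]
r2 m[S→φ3] = [18200, 2352]
r2 m[S→φ4] = [19500, 1568]
r2 m[R→φ2] = [10, 48]
r2 m[R→φ5] = [14, 136]
r2 m[R→φ6] = [35, 408]
r2 m[R→φ10] = [70, 204]
r2 m[P→φ0] = [9, 9]
r2 m[P→φ8] = [2, 12]
r2 m[L→φ1] = [1, 1]
r2 m[N→φ4] = [21, 9]
r2 m[N→φ7] = [18, 99]
r2 m[N→φ9] = [42, 11]
r2 m[E→φ5] = [1, 1]
r2 m[Q→φ3] = [1, 1]
r3 m[φ0→S] = [90, 36]
r3 m[φ0→P] = [28476, 249228]
r3 m[φ1→S] = [13, 14]
r3 m[φ1→L] = [191688, 86016]
r3 m[φ2→S] = [442, 444]
r3 m[φ2→R] = [29316, 248388]
r3 m[φ3→S] = [15, 2]
r3 m[φ3→Q] = [147952, 129752]
r3 m[φ4→S] = [186, 39]
r3 m[φ4→N] = [99068, 178636]
r3 m[φ5→R] = [5, 6]
r3 m[φ5→E] = [572, 314]
r3 m[φ6→R] = [2, 2]
r3 m[φ7→N] = [7, 1]
r3 m[φ8→P] = [9, 9]
r3 m[φ9→N] = [3, 9]
r3 m[φ10→R] = [1, 4]
r3 m[S→φ0] = [27300, 1176]
r3 m[S→φ1] = [21000, 336]
r3 m[S→φ2] = [27300, 336]
r3 m[S→φ3] = [18200, 2352]
r3 m[S→φ4] = [19500, 1568]
r3 m[R→φ2] = [10, 48]
r3 m[R→φ5] = [14, 136]
r3 m[R→φ6] = [35, 408]
r3 m[R→φ10] = [70, 204]
r3 m[P→φ0] = [9, 9]
r3 m[P→φ8] = [2, 12]
r3 m[L→φ1] = [1, 1]
r3 m[N→φ4] = [21, 9]
r3 m[N→φ7] = [18, 99]
r3 m[N→φ9] = [42, 11]
r3 m[E→φ5] = [1, 1]
r3 m[Q→φ3] = [1, 1]
r4 m[φ0→S] = [90, 36]
r4 m[φ0→P] = [28476, 249228]
r4 m[φ1→S] = [13, 14]
r4 m[φ1→L] = [191688, 86016]
r4 m[φ2→S] = [442, 444]
r4 m[φ2→R] = [29316, 248388]
r4 m[φ3→S] = [15, 2]
r4 m[φ3→Q] = [147952, 129752]
r4 m[φ4→S] = [186, 39]
r4 m[φ4→N] = [99068, 178636]
r4 m[φ5→R] = [5, 6]
r4 m[φ5→E] = [572, 314]
r4 m[φ6→R] = [2, 2]
r4 m[φ7→N] = [7, 1]
r4 m[φ8→P] = [9, 9]
r4 m[φ9→N] = [3, 9]
r4 m[φ10→R] = [1, 4]
r4 m[S→φ0] = [16031340, 484848]
r4 m[S→φ1] = [110986200, 1246752]
r4 m[S→φ2] = [3264300, 39312]
r4 m[S→φ3] = [96188040, 8727264]
r4 m[S→φ4] = [7757100, 447552]
r4 m[R→φ2] = [10, 48]
r4 m[R→φ5] = [58632, 1987104]
r4 m[R→φ6] = [146580, 5961312]
r4 m[R→φ10] = [293160, 2980656]
r4 m[P→φ0] = [9, 9]
r4 m[P→φ8] = [28476, 249228]
r4 m[L→φ1] = [1, 1]
r4 m[N→φ4] = [21, 9]
r4 m[N→φ7] = [297204, 1607724]
r4 m[N→φ9] = [693476, 178636]
r4 m[E→φ5] = [1, 1]
r4 m[Q→φ3] = [1, 1]
r5 m[φ0→S] = [90, 36]
r5 m[φ0→P] = [16516188, 145736604]
r5 m[φ1→S] = [13, 14]
r5 m[φ1→L] = [1008849816, 451425312]
r5 m[φ2→S] = [442, 444]
r5 m[φ2→R] = [3500172, 29693196]
r5 m[φ3→S] = [15, 2]
r5 m[φ3→Q] = [778231584, 682043544]
r5 m[φ4→S] = [186, 39]
r5 m[φ4→N] = [39233052, 70709004]
r5 m[φ5→R] = [5, 6]
r5 m[φ5→E] = [8065680, 4150104]
r5 m[φ6→R] = [2, 2]
r5 m[φ7→N] = [7, 1]
r5 m[φ8→P] = [9, 9]
r5 m[φ9→N] = [3, 9]
r5 m[φ10→R] = [1, 4]
r5 m[S→φ0] = [16031340, 484848]
r5 m[S→φ1] = [110986200, 1246752]
r5 m[S→φ2] = [3264300, 39312]
r5 m[S→φ3] = [96188040, 8727264]
r5 m[S→φ4] = [7757100, 447552]
r5 m[R→φ2] = [10, 48]
r5 m[R→φ5] = [58632, 1987104]
r5 m[R→φ6] = [146580, 5961312]
r5 m[R→φ10] = [293160, 2980656]
r5 m[P→φ0] = [9, 9]
r5 m[P→φ8] = [28476, 249228]
r5 m[L→φ1] = [1, 1]
r5 m[N→φ4] = [21, 9]
r5 m[N→φ7] = [297204, 1607724]
r5 m[N→φ9] = [693476, 178636]
r5 m[E→φ5] = [1, 1]
r5 m[Q→φ3] = [1, 1]
r6 m[φ0→S] = [90, 36]
r6 m[φ0→P] = [16516188, 145736604]
r6 m[φ1→S] = [13, 14]
r6 m[φ1→L] = [1008849816, 451425312]
r6 m[φ2→S] = [442, 444]
r6 m[φ2→R] = [3500172, 29693196]
r6 m[φ3→S] = [15, 2]
r6 m[φ3→Q] = [778231584, 682043544]
r6 m[φ4→S] = [186, 39]
r6 m[φ4→N] = [39233052, 70709004]
r6 m[φ5→R] = [5, 6]
r6 m[φ5→E] = [8065680, 4150104]
r6 m[φ6→R] = [2, 2]
r6 m[φ7→N] = [7, 1]
r6 m[φ8→P] = [9, 9]
r6 m[φ9→N] = [3, 9]
r6 m[φ10→R] = [1, 4]
r6 m[S→φ0] = [16031340, 484848]
r6 m[S→φ1] = [110986200, 1246752]
r6 m[S→φ2] = [3264300, 39312]
r6 m[S→φ3] = [96188040, 8727264]
r6 m[S→φ4] = [7757100, 447552]
r6 m[R→φ2] = [10, 48]
r6 m[R→φ5] = [7000344, 237545568]
r6 m[R→φ6] = [17500860, 712636704]
r6 m[R→φ10] = [35001720, 356318352]
r6 m[P→φ0] = [9, 9]
r6 m[P→φ8] = [16516188, 145736604]
r6 m[L→φ1] = [1, 1]
r6 m[N→φ4] = [21, 9]
r6 m[N→φ7] = [117699156, 636381036]
r6 m[N→φ9] = [274631364, 70709004]
r6 m[E→φ5] = [1, 1]
r6 m[Q→φ3] = [1, 1]
r7 m[φ0→S] = [90, 36]
r7 m[φ0→P] = [16516188, 145736604]
r7 m[φ1→S] = [13, 14]
r7 m[φ1→L] = [1008849816, 451425312]
r7 m[φ2→S] = [442, 444]
r7 m[φ2→R] = [3500172, 29693196]
r7 m[φ3→S] = [15, 2]
r7 m[φ3→Q] = [778231584, 682043544]
r7 m[φ4→S] = [186, 39]
r7 m[φ4→N] = [39233052, 70709004]
r7 m[φ5→R] = [5, 6]
r7 m[φ5→E] = [964182960, 496092168]
r7 m[φ6→R] = [2, 2]
r7 m[φ7→N] = [7, 1]
r7 m[φ8→P] = [9, 9]
r7 m[φ9→N] = [3, 9]
r7 m[φ10→R] = [1, 4]
r7 m[S→φ0] = [16031340, 484848]
r7 m[S→φ1] = [110986200, 1246752]
r7 m[S→φ2] = [3264300, 39312]
r7 m[S→φ3] = [96188040, 8727264]
r7 m[S→φ4] = [7757100, 447552]
r7 m[R→φ2] = [10, 48]
r7 m[R→φ5] = [7000344, 237545568]
r7 m[R→φ6] = [17500860, 712636704]
r7 m[R→φ10] = [35001720, 356318352]
r7 m[P→φ0] = [9, 9]
r7 m[P→φ8] = [16516188, 145736604]
r7 m[L→φ1] = [1, 1]
r7 m[N→φ4] = [21, 9]
r7 m[N→φ7] = [117699156, 636381036]
r7 m[N→φ9] = [274631364, 70709004]
r7 m[E→φ5] = [1, 1]
r7 m[Q→φ3] = [1, 1]
r8 m[φ0→S] = [90, 36]
r8 m[φ0→P] = [16516188, 145736604]
r8 m[φ1→S] = [13, 14]
r8 m[φ1→L] = [1008849816, 451425312]
r8 m[φ2→S] = [442, 444]
r8 m[φ2→R] = [3500172, 29693196]
r8 m[φ3→S] = [15, 2]
r8 m[φ3→Q] = [778231584, 682043544]
r8 m[φ4→S] = [186, 39]
r8 m[φ4→N] = [39233052, 70709004]
r8 m[φ5→R] = [5, 6]
r8 m[φ5→E] = [964182960, 496092168]
r8 m[φ6→R] = [2, 2]
r8 m[φ7→N] = [7, 1]
r8 m[φ8→P] = [9, 9]
r8 m[φ9→N] = [3, 9]
r8 m[φ10→R] = [1, 4]
r8 m[S→φ0] = [16031340, 484848]
r8 m[S→φ1] = [110986200, 1246752]
r8 m[S→φ2] = [3264300, 39312]
r8 m[S→φ3] = [96188040, 8727264]
r8 m[S→φ4] = [7757100, 447552]
r8 m[R→φ2] = [10, 48]
r8 m[R→φ5] = [7000344, 237545568]
r8 m[R→φ6] = [17500860, 712636704]
r8 m[R→φ10] = [35001720, 356318352]
r8 m[P→φ0] = [9, 9]
r8 m[P→φ8] = [16516188, 145736604]
r8 m[L→φ1] = [1, 1]
r8 m[N→φ4] = [21, 9]
r8 m[N→φ7] = [117699156, 636381036]
r8 m[N→φ9] = [274631364, 70709004]
r8 m[E→φ5] = [1, 1]
r8 m[Q→φ3] = [1, 1]
fixed point reached at round 8
b[E] = ⊗ incoming = [964182960, 496092168]

b[E] = [964182960, 496092168]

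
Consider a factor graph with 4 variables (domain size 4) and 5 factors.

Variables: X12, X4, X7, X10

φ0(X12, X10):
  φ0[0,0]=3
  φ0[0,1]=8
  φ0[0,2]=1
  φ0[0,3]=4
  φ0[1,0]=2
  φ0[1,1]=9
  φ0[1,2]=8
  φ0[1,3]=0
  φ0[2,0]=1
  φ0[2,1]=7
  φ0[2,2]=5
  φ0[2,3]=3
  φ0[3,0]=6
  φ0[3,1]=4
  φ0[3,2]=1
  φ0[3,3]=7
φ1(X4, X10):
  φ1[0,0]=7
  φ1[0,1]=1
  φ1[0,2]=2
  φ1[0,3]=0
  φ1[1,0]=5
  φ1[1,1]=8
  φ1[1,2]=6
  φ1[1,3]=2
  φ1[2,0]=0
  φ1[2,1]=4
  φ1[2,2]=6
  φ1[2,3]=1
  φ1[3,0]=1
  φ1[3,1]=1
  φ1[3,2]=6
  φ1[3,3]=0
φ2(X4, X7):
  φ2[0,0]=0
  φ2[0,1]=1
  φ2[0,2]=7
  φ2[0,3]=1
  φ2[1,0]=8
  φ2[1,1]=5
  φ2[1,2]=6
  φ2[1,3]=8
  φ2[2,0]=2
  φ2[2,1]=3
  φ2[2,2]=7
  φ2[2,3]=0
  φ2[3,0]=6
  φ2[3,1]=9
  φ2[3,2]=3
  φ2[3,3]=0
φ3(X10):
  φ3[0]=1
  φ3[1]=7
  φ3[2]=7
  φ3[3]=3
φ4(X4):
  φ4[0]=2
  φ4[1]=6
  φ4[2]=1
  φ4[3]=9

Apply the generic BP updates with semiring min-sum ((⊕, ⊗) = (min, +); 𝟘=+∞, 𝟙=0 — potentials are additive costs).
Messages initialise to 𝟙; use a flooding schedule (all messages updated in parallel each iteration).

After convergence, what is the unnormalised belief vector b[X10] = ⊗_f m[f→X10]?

init: all messages = 𝟙 over 4 values
r1 m[φ0→X12] = [1, 0, 1, 1]
r1 m[φ0→X10] = [1, 4, 1, 0]
r1 m[φ1→X4] = [0, 2, 0, 0]
r1 m[φ1→X10] = [0, 1, 2, 0]
r1 m[φ2→X4] = [0, 5, 0, 0]
r1 m[φ2→X7] = [0, 1, 3, 0]
r1 m[φ3→X10] = [1, 7, 7, 3]
r1 m[φ4→X4] = [2, 6, 1, 9]
r1 m[X12→φ0] = [0, 0, 0, 0]
r1 m[X4→φ1] = [0, 0, 0, 0]
r1 m[X4→φ2] = [0, 0, 0, 0]
r1 m[X4→φ4] = [0, 0, 0, 0]
r1 m[X7→φ2] = [0, 0, 0, 0]
r1 m[X10→φ0] = [0, 0, 0, 0]
r1 m[X10→φ1] = [0, 0, 0, 0]
r1 m[X10→φ3] = [0, 0, 0, 0]
r2 m[φ0→X12] = [1, 0, 1, 1]
r2 m[φ0→X10] = [1, 4, 1, 0]
r2 m[φ1→X4] = [0, 2, 0, 0]
r2 m[φ1→X10] = [0, 1, 2, 0]
r2 m[φ2→X4] = [0, 5, 0, 0]
r2 m[φ2→X7] = [0, 1, 3, 0]
r2 m[φ3→X10] = [1, 7, 7, 3]
r2 m[φ4→X4] = [2, 6, 1, 9]
r2 m[X12→φ0] = [0, 0, 0, 0]
r2 m[X4→φ1] = [2, 11, 1, 9]
r2 m[X4→φ2] = [2, 8, 1, 9]
r2 m[X4→φ4] = [0, 7, 0, 0]
r2 m[X7→φ2] = [0, 0, 0, 0]
r2 m[X10→φ0] = [1, 8, 9, 3]
r2 m[X10→φ1] = [2, 11, 8, 3]
r2 m[X10→φ3] = [1, 5, 3, 0]
r3 m[φ0→X12] = [4, 3, 2, 7]
r3 m[φ0→X10] = [1, 4, 1, 0]
r3 m[φ1→X4] = [3, 5, 2, 3]
r3 m[φ1→X10] = [1, 3, 4, 2]
r3 m[φ2→X4] = [0, 5, 0, 0]
r3 m[φ2→X7] = [2, 3, 8, 1]
r3 m[φ3→X10] = [1, 7, 7, 3]
r3 m[φ4→X4] = [2, 6, 1, 9]
r3 m[X12→φ0] = [0, 0, 0, 0]
r3 m[X4→φ1] = [2, 11, 1, 9]
r3 m[X4→φ2] = [2, 8, 1, 9]
r3 m[X4→φ4] = [0, 7, 0, 0]
r3 m[X7→φ2] = [0, 0, 0, 0]
r3 m[X10→φ0] = [1, 8, 9, 3]
r3 m[X10→φ1] = [2, 11, 8, 3]
r3 m[X10→φ3] = [1, 5, 3, 0]
r4 m[φ0→X12] = [4, 3, 2, 7]
r4 m[φ0→X10] = [1, 4, 1, 0]
r4 m[φ1→X4] = [3, 5, 2, 3]
r4 m[φ1→X10] = [1, 3, 4, 2]
r4 m[φ2→X4] = [0, 5, 0, 0]
r4 m[φ2→X7] = [2, 3, 8, 1]
r4 m[φ3→X10] = [1, 7, 7, 3]
r4 m[φ4→X4] = [2, 6, 1, 9]
r4 m[X12→φ0] = [0, 0, 0, 0]
r4 m[X4→φ1] = [2, 11, 1, 9]
r4 m[X4→φ2] = [5, 11, 3, 12]
r4 m[X4→φ4] = [3, 10, 2, 3]
r4 m[X7→φ2] = [0, 0, 0, 0]
r4 m[X10→φ0] = [2, 10, 11, 5]
r4 m[X10→φ1] = [2, 11, 8, 3]
r4 m[X10→φ3] = [2, 7, 5, 2]
r5 m[φ0→X12] = [5, 4, 3, 8]
r5 m[φ0→X10] = [1, 4, 1, 0]
r5 m[φ1→X4] = [3, 5, 2, 3]
r5 m[φ1→X10] = [1, 3, 4, 2]
r5 m[φ2→X4] = [0, 5, 0, 0]
r5 m[φ2→X7] = [5, 6, 10, 3]
r5 m[φ3→X10] = [1, 7, 7, 3]
r5 m[φ4→X4] = [2, 6, 1, 9]
r5 m[X12→φ0] = [0, 0, 0, 0]
r5 m[X4→φ1] = [2, 11, 1, 9]
r5 m[X4→φ2] = [5, 11, 3, 12]
r5 m[X4→φ4] = [3, 10, 2, 3]
r5 m[X7→φ2] = [0, 0, 0, 0]
r5 m[X10→φ0] = [2, 10, 11, 5]
r5 m[X10→φ1] = [2, 11, 8, 3]
r5 m[X10→φ3] = [2, 7, 5, 2]
r6 m[φ0→X12] = [5, 4, 3, 8]
r6 m[φ0→X10] = [1, 4, 1, 0]
r6 m[φ1→X4] = [3, 5, 2, 3]
r6 m[φ1→X10] = [1, 3, 4, 2]
r6 m[φ2→X4] = [0, 5, 0, 0]
r6 m[φ2→X7] = [5, 6, 10, 3]
r6 m[φ3→X10] = [1, 7, 7, 3]
r6 m[φ4→X4] = [2, 6, 1, 9]
r6 m[X12→φ0] = [0, 0, 0, 0]
r6 m[X4→φ1] = [2, 11, 1, 9]
r6 m[X4→φ2] = [5, 11, 3, 12]
r6 m[X4→φ4] = [3, 10, 2, 3]
r6 m[X7→φ2] = [0, 0, 0, 0]
r6 m[X10→φ0] = [2, 10, 11, 5]
r6 m[X10→φ1] = [2, 11, 8, 3]
r6 m[X10→φ3] = [2, 7, 5, 2]
fixed point reached at round 6
b[X10] = ⊗ incoming = [3, 14, 12, 5]

b[X10] = [3, 14, 12, 5]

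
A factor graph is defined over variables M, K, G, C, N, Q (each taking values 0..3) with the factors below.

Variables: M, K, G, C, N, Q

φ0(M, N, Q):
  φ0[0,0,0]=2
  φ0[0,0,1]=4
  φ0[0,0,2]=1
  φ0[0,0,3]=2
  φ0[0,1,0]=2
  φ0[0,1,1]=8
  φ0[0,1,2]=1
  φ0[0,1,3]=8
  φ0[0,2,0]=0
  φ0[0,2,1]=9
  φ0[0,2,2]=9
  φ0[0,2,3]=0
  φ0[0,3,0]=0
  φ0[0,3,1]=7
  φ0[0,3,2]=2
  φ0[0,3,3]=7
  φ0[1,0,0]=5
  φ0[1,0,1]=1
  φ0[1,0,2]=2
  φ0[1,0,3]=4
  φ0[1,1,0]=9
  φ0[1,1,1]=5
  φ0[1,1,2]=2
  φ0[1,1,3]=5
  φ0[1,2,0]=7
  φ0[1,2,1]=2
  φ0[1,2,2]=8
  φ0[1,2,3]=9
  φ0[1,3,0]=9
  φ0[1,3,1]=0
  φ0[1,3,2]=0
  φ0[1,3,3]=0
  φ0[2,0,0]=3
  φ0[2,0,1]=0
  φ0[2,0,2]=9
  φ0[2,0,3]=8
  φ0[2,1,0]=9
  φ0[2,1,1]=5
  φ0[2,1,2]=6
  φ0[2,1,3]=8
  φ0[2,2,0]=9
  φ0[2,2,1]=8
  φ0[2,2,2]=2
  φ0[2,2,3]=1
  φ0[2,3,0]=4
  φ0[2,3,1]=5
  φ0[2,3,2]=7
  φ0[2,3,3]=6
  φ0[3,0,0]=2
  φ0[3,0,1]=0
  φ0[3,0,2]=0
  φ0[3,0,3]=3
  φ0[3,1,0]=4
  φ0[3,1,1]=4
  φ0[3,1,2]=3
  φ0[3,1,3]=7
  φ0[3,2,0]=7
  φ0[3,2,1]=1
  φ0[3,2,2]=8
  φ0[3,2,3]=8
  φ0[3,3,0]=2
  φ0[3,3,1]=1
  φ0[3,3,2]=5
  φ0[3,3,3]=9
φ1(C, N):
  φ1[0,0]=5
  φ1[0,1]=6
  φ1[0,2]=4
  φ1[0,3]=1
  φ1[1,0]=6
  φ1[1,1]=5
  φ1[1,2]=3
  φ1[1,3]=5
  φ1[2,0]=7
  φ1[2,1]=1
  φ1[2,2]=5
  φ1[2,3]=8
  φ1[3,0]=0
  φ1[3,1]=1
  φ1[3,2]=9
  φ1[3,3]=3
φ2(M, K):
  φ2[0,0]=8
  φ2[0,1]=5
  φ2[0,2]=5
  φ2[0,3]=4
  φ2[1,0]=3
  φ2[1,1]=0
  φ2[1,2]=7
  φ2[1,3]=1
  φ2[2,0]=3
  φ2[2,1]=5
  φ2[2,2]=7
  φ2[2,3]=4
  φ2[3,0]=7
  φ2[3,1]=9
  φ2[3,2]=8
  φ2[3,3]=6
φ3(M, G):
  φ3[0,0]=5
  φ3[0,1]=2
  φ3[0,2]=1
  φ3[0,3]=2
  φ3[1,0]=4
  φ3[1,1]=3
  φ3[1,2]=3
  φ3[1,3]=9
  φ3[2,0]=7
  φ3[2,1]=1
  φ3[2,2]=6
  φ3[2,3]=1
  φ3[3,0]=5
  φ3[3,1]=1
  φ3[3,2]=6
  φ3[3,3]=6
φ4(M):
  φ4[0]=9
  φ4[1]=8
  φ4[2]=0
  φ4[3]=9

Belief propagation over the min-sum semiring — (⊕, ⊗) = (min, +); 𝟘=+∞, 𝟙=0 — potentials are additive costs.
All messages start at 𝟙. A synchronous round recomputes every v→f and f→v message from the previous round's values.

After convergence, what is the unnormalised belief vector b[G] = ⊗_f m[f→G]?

init: all messages = 𝟙 over 4 values
r1 m[φ0→M] = [0, 0, 0, 0]
r1 m[φ0→N] = [0, 1, 0, 0]
r1 m[φ0→Q] = [0, 0, 0, 0]
r1 m[φ1→C] = [1, 3, 1, 0]
r1 m[φ1→N] = [0, 1, 3, 1]
r1 m[φ2→M] = [4, 0, 3, 6]
r1 m[φ2→K] = [3, 0, 5, 1]
r1 m[φ3→M] = [1, 3, 1, 1]
r1 m[φ3→G] = [4, 1, 1, 1]
r1 m[φ4→M] = [9, 8, 0, 9]
r1 m[M→φ0] = [0, 0, 0, 0]
r1 m[M→φ2] = [0, 0, 0, 0]
r1 m[M→φ3] = [0, 0, 0, 0]
r1 m[M→φ4] = [0, 0, 0, 0]
r1 m[K→φ2] = [0, 0, 0, 0]
r1 m[G→φ3] = [0, 0, 0, 0]
r1 m[C→φ1] = [0, 0, 0, 0]
r1 m[N→φ0] = [0, 0, 0, 0]
r1 m[N→φ1] = [0, 0, 0, 0]
r1 m[Q→φ0] = [0, 0, 0, 0]
r2 m[φ0→M] = [0, 0, 0, 0]
r2 m[φ0→N] = [0, 1, 0, 0]
r2 m[φ0→Q] = [0, 0, 0, 0]
r2 m[φ1→C] = [1, 3, 1, 0]
r2 m[φ1→N] = [0, 1, 3, 1]
r2 m[φ2→M] = [4, 0, 3, 6]
r2 m[φ2→K] = [3, 0, 5, 1]
r2 m[φ3→M] = [1, 3, 1, 1]
r2 m[φ3→G] = [4, 1, 1, 1]
r2 m[φ4→M] = [9, 8, 0, 9]
r2 m[M→φ0] = [14, 11, 4, 16]
r2 m[M→φ2] = [10, 11, 1, 10]
r2 m[M→φ3] = [13, 8, 3, 15]
r2 m[M→φ4] = [5, 3, 4, 7]
r2 m[K→φ2] = [0, 0, 0, 0]
r2 m[G→φ3] = [0, 0, 0, 0]
r2 m[C→φ1] = [0, 0, 0, 0]
r2 m[N→φ0] = [0, 1, 3, 1]
r2 m[N→φ1] = [0, 1, 0, 0]
r2 m[Q→φ0] = [0, 0, 0, 0]
r3 m[φ0→M] = [1, 1, 0, 0]
r3 m[φ0→N] = [4, 9, 5, 8]
r3 m[φ0→Q] = [7, 4, 9, 8]
r3 m[φ1→C] = [1, 3, 2, 0]
r3 m[φ1→N] = [0, 1, 3, 1]
r3 m[φ2→M] = [4, 0, 3, 6]
r3 m[φ2→K] = [4, 6, 8, 5]
r3 m[φ3→M] = [1, 3, 1, 1]
r3 m[φ3→G] = [10, 4, 9, 4]
r3 m[φ4→M] = [9, 8, 0, 9]
r3 m[M→φ0] = [14, 11, 4, 16]
r3 m[M→φ2] = [10, 11, 1, 10]
r3 m[M→φ3] = [13, 8, 3, 15]
r3 m[M→φ4] = [5, 3, 4, 7]
r3 m[K→φ2] = [0, 0, 0, 0]
r3 m[G→φ3] = [0, 0, 0, 0]
r3 m[C→φ1] = [0, 0, 0, 0]
r3 m[N→φ0] = [0, 1, 3, 1]
r3 m[N→φ1] = [0, 1, 0, 0]
r3 m[Q→φ0] = [0, 0, 0, 0]
r4 m[φ0→M] = [1, 1, 0, 0]
r4 m[φ0→N] = [4, 9, 5, 8]
r4 m[φ0→Q] = [7, 4, 9, 8]
r4 m[φ1→C] = [1, 3, 2, 0]
r4 m[φ1→N] = [0, 1, 3, 1]
r4 m[φ2→M] = [4, 0, 3, 6]
r4 m[φ2→K] = [4, 6, 8, 5]
r4 m[φ3→M] = [1, 3, 1, 1]
r4 m[φ3→G] = [10, 4, 9, 4]
r4 m[φ4→M] = [9, 8, 0, 9]
r4 m[M→φ0] = [14, 11, 4, 16]
r4 m[M→φ2] = [11, 12, 1, 10]
r4 m[M→φ3] = [14, 9, 3, 15]
r4 m[M→φ4] = [6, 4, 4, 7]
r4 m[K→φ2] = [0, 0, 0, 0]
r4 m[G→φ3] = [0, 0, 0, 0]
r4 m[C→φ1] = [0, 0, 0, 0]
r4 m[N→φ0] = [0, 1, 3, 1]
r4 m[N→φ1] = [4, 9, 5, 8]
r4 m[Q→φ0] = [0, 0, 0, 0]
r5 m[φ0→M] = [1, 1, 0, 0]
r5 m[φ0→N] = [4, 9, 5, 8]
r5 m[φ0→Q] = [7, 4, 9, 8]
r5 m[φ1→C] = [9, 8, 10, 4]
r5 m[φ1→N] = [0, 1, 3, 1]
r5 m[φ2→M] = [4, 0, 3, 6]
r5 m[φ2→K] = [4, 6, 8, 5]
r5 m[φ3→M] = [1, 3, 1, 1]
r5 m[φ3→G] = [10, 4, 9, 4]
r5 m[φ4→M] = [9, 8, 0, 9]
r5 m[M→φ0] = [14, 11, 4, 16]
r5 m[M→φ2] = [11, 12, 1, 10]
r5 m[M→φ3] = [14, 9, 3, 15]
r5 m[M→φ4] = [6, 4, 4, 7]
r5 m[K→φ2] = [0, 0, 0, 0]
r5 m[G→φ3] = [0, 0, 0, 0]
r5 m[C→φ1] = [0, 0, 0, 0]
r5 m[N→φ0] = [0, 1, 3, 1]
r5 m[N→φ1] = [4, 9, 5, 8]
r5 m[Q→φ0] = [0, 0, 0, 0]
r6 m[φ0→M] = [1, 1, 0, 0]
r6 m[φ0→N] = [4, 9, 5, 8]
r6 m[φ0→Q] = [7, 4, 9, 8]
r6 m[φ1→C] = [9, 8, 10, 4]
r6 m[φ1→N] = [0, 1, 3, 1]
r6 m[φ2→M] = [4, 0, 3, 6]
r6 m[φ2→K] = [4, 6, 8, 5]
r6 m[φ3→M] = [1, 3, 1, 1]
r6 m[φ3→G] = [10, 4, 9, 4]
r6 m[φ4→M] = [9, 8, 0, 9]
r6 m[M→φ0] = [14, 11, 4, 16]
r6 m[M→φ2] = [11, 12, 1, 10]
r6 m[M→φ3] = [14, 9, 3, 15]
r6 m[M→φ4] = [6, 4, 4, 7]
r6 m[K→φ2] = [0, 0, 0, 0]
r6 m[G→φ3] = [0, 0, 0, 0]
r6 m[C→φ1] = [0, 0, 0, 0]
r6 m[N→φ0] = [0, 1, 3, 1]
r6 m[N→φ1] = [4, 9, 5, 8]
r6 m[Q→φ0] = [0, 0, 0, 0]
fixed point reached at round 6
b[G] = ⊗ incoming = [10, 4, 9, 4]

b[G] = [10, 4, 9, 4]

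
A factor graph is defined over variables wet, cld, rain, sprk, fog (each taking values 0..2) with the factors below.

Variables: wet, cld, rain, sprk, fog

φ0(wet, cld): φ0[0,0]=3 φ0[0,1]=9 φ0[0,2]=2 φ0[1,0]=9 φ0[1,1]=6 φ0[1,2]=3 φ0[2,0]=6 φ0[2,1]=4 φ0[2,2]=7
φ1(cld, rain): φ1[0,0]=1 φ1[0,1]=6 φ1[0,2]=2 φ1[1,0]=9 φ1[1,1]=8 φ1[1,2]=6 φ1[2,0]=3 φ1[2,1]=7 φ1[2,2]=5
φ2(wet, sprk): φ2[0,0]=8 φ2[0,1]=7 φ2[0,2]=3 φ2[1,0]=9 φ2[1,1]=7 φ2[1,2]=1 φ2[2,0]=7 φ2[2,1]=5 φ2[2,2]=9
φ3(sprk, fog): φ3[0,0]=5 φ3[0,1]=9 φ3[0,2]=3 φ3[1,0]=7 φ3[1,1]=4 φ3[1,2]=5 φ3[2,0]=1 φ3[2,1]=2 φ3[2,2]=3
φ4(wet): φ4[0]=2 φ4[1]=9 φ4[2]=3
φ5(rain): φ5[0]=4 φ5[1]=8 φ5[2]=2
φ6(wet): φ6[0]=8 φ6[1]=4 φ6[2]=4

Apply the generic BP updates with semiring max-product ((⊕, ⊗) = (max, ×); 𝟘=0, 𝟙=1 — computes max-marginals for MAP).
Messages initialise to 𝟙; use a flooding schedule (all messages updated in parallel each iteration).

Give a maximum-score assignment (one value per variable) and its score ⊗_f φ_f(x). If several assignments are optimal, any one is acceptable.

assignment: (wet=1, cld=0, rain=1, sprk=0, fog=1); score = 1259712

init: all messages = 𝟙 over 3 values
r1 m[φ0→wet] = [9, 9, 7]
r1 m[φ0→cld] = [9, 9, 7]
r1 m[φ1→cld] = [6, 9, 7]
r1 m[φ1→rain] = [9, 8, 6]
r1 m[φ2→wet] = [8, 9, 9]
r1 m[φ2→sprk] = [9, 7, 9]
r1 m[φ3→sprk] = [9, 7, 3]
r1 m[φ3→fog] = [7, 9, 5]
r1 m[φ4→wet] = [2, 9, 3]
r1 m[φ5→rain] = [4, 8, 2]
r1 m[φ6→wet] = [8, 4, 4]
r1 m[wet→φ0] = [1, 1, 1]
r1 m[wet→φ2] = [1, 1, 1]
r1 m[wet→φ4] = [1, 1, 1]
r1 m[wet→φ6] = [1, 1, 1]
r1 m[cld→φ0] = [1, 1, 1]
r1 m[cld→φ1] = [1, 1, 1]
r1 m[rain→φ1] = [1, 1, 1]
r1 m[rain→φ5] = [1, 1, 1]
r1 m[sprk→φ2] = [1, 1, 1]
r1 m[sprk→φ3] = [1, 1, 1]
r1 m[fog→φ3] = [1, 1, 1]
r2 m[φ0→wet] = [9, 9, 7]
r2 m[φ0→cld] = [9, 9, 7]
r2 m[φ1→cld] = [6, 9, 7]
r2 m[φ1→rain] = [9, 8, 6]
r2 m[φ2→wet] = [8, 9, 9]
r2 m[φ2→sprk] = [9, 7, 9]
r2 m[φ3→sprk] = [9, 7, 3]
r2 m[φ3→fog] = [7, 9, 5]
r2 m[φ4→wet] = [2, 9, 3]
r2 m[φ5→rain] = [4, 8, 2]
r2 m[φ6→wet] = [8, 4, 4]
r2 m[wet→φ0] = [128, 324, 108]
r2 m[wet→φ2] = [144, 324, 84]
r2 m[wet→φ4] = [576, 324, 252]
r2 m[wet→φ6] = [144, 729, 189]
r2 m[cld→φ0] = [6, 9, 7]
r2 m[cld→φ1] = [9, 9, 7]
r2 m[rain→φ1] = [4, 8, 2]
r2 m[rain→φ5] = [9, 8, 6]
r2 m[sprk→φ2] = [9, 7, 3]
r2 m[sprk→φ3] = [9, 7, 9]
r2 m[fog→φ3] = [1, 1, 1]
r3 m[φ0→wet] = [81, 54, 49]
r3 m[φ0→cld] = [2916, 1944, 972]
r3 m[φ1→cld] = [48, 64, 56]
r3 m[φ1→rain] = [81, 72, 54]
r3 m[φ2→wet] = [72, 81, 63]
r3 m[φ2→sprk] = [2916, 2268, 756]
r3 m[φ3→sprk] = [9, 7, 3]
r3 m[φ3→fog] = [49, 81, 35]
r3 m[φ4→wet] = [2, 9, 3]
r3 m[φ5→rain] = [4, 8, 2]
r3 m[φ6→wet] = [8, 4, 4]
r3 m[wet→φ0] = [128, 324, 108]
r3 m[wet→φ2] = [144, 324, 84]
r3 m[wet→φ4] = [576, 324, 252]
r3 m[wet→φ6] = [144, 729, 189]
r3 m[cld→φ0] = [6, 9, 7]
r3 m[cld→φ1] = [9, 9, 7]
r3 m[rain→φ1] = [4, 8, 2]
r3 m[rain→φ5] = [9, 8, 6]
r3 m[sprk→φ2] = [9, 7, 3]
r3 m[sprk→φ3] = [9, 7, 9]
r3 m[fog→φ3] = [1, 1, 1]
r4 m[φ0→wet] = [81, 54, 49]
r4 m[φ0→cld] = [2916, 1944, 972]
r4 m[φ1→cld] = [48, 64, 56]
r4 m[φ1→rain] = [81, 72, 54]
r4 m[φ2→wet] = [72, 81, 63]
r4 m[φ2→sprk] = [2916, 2268, 756]
r4 m[φ3→sprk] = [9, 7, 3]
r4 m[φ3→fog] = [49, 81, 35]
r4 m[φ4→wet] = [2, 9, 3]
r4 m[φ5→rain] = [4, 8, 2]
r4 m[φ6→wet] = [8, 4, 4]
r4 m[wet→φ0] = [1152, 2916, 756]
r4 m[wet→φ2] = [1296, 1944, 588]
r4 m[wet→φ4] = [46656, 17496, 12348]
r4 m[wet→φ6] = [11664, 39366, 9261]
r4 m[cld→φ0] = [48, 64, 56]
r4 m[cld→φ1] = [2916, 1944, 972]
r4 m[rain→φ1] = [4, 8, 2]
r4 m[rain→φ5] = [81, 72, 54]
r4 m[sprk→φ2] = [9, 7, 3]
r4 m[sprk→φ3] = [2916, 2268, 756]
r4 m[fog→φ3] = [1, 1, 1]
r5 m[φ0→wet] = [576, 432, 392]
r5 m[φ0→cld] = [26244, 17496, 8748]
r5 m[φ1→cld] = [48, 64, 56]
r5 m[φ1→rain] = [17496, 17496, 11664]
r5 m[φ2→wet] = [72, 81, 63]
r5 m[φ2→sprk] = [17496, 13608, 5292]
r5 m[φ3→sprk] = [9, 7, 3]
r5 m[φ3→fog] = [15876, 26244, 11340]
r5 m[φ4→wet] = [2, 9, 3]
r5 m[φ5→rain] = [4, 8, 2]
r5 m[φ6→wet] = [8, 4, 4]
r5 m[wet→φ0] = [1152, 2916, 756]
r5 m[wet→φ2] = [1296, 1944, 588]
r5 m[wet→φ4] = [46656, 17496, 12348]
r5 m[wet→φ6] = [11664, 39366, 9261]
r5 m[cld→φ0] = [48, 64, 56]
r5 m[cld→φ1] = [2916, 1944, 972]
r5 m[rain→φ1] = [4, 8, 2]
r5 m[rain→φ5] = [81, 72, 54]
r5 m[sprk→φ2] = [9, 7, 3]
r5 m[sprk→φ3] = [2916, 2268, 756]
r5 m[fog→φ3] = [1, 1, 1]
r6 m[φ0→wet] = [576, 432, 392]
r6 m[φ0→cld] = [26244, 17496, 8748]
r6 m[φ1→cld] = [48, 64, 56]
r6 m[φ1→rain] = [17496, 17496, 11664]
r6 m[φ2→wet] = [72, 81, 63]
r6 m[φ2→sprk] = [17496, 13608, 5292]
r6 m[φ3→sprk] = [9, 7, 3]
r6 m[φ3→fog] = [15876, 26244, 11340]
r6 m[φ4→wet] = [2, 9, 3]
r6 m[φ5→rain] = [4, 8, 2]
r6 m[φ6→wet] = [8, 4, 4]
r6 m[wet→φ0] = [1152, 2916, 756]
r6 m[wet→φ2] = [9216, 15552, 4704]
r6 m[wet→φ4] = [331776, 139968, 98784]
r6 m[wet→φ6] = [82944, 314928, 74088]
r6 m[cld→φ0] = [48, 64, 56]
r6 m[cld→φ1] = [26244, 17496, 8748]
r6 m[rain→φ1] = [4, 8, 2]
r6 m[rain→φ5] = [17496, 17496, 11664]
r6 m[sprk→φ2] = [9, 7, 3]
r6 m[sprk→φ3] = [17496, 13608, 5292]
r6 m[fog→φ3] = [1, 1, 1]
r7 m[φ0→wet] = [576, 432, 392]
r7 m[φ0→cld] = [26244, 17496, 8748]
r7 m[φ1→cld] = [48, 64, 56]
r7 m[φ1→rain] = [157464, 157464, 104976]
r7 m[φ2→wet] = [72, 81, 63]
r7 m[φ2→sprk] = [139968, 108864, 42336]
r7 m[φ3→sprk] = [9, 7, 3]
r7 m[φ3→fog] = [95256, 157464, 68040]
r7 m[φ4→wet] = [2, 9, 3]
r7 m[φ5→rain] = [4, 8, 2]
r7 m[φ6→wet] = [8, 4, 4]
r7 m[wet→φ0] = [1152, 2916, 756]
r7 m[wet→φ2] = [9216, 15552, 4704]
r7 m[wet→φ4] = [331776, 139968, 98784]
r7 m[wet→φ6] = [82944, 314928, 74088]
r7 m[cld→φ0] = [48, 64, 56]
r7 m[cld→φ1] = [26244, 17496, 8748]
r7 m[rain→φ1] = [4, 8, 2]
r7 m[rain→φ5] = [17496, 17496, 11664]
r7 m[sprk→φ2] = [9, 7, 3]
r7 m[sprk→φ3] = [17496, 13608, 5292]
r7 m[fog→φ3] = [1, 1, 1]
r8 m[φ0→wet] = [576, 432, 392]
r8 m[φ0→cld] = [26244, 17496, 8748]
r8 m[φ1→cld] = [48, 64, 56]
r8 m[φ1→rain] = [157464, 157464, 104976]
r8 m[φ2→wet] = [72, 81, 63]
r8 m[φ2→sprk] = [139968, 108864, 42336]
r8 m[φ3→sprk] = [9, 7, 3]
r8 m[φ3→fog] = [95256, 157464, 68040]
r8 m[φ4→wet] = [2, 9, 3]
r8 m[φ5→rain] = [4, 8, 2]
r8 m[φ6→wet] = [8, 4, 4]
r8 m[wet→φ0] = [1152, 2916, 756]
r8 m[wet→φ2] = [9216, 15552, 4704]
r8 m[wet→φ4] = [331776, 139968, 98784]
r8 m[wet→φ6] = [82944, 314928, 74088]
r8 m[cld→φ0] = [48, 64, 56]
r8 m[cld→φ1] = [26244, 17496, 8748]
r8 m[rain→φ1] = [4, 8, 2]
r8 m[rain→φ5] = [157464, 157464, 104976]
r8 m[sprk→φ2] = [9, 7, 3]
r8 m[sprk→φ3] = [139968, 108864, 42336]
r8 m[fog→φ3] = [1, 1, 1]
r9 m[φ0→wet] = [576, 432, 392]
r9 m[φ0→cld] = [26244, 17496, 8748]
r9 m[φ1→cld] = [48, 64, 56]
r9 m[φ1→rain] = [157464, 157464, 104976]
r9 m[φ2→wet] = [72, 81, 63]
r9 m[φ2→sprk] = [139968, 108864, 42336]
r9 m[φ3→sprk] = [9, 7, 3]
r9 m[φ3→fog] = [762048, 1259712, 544320]
r9 m[φ4→wet] = [2, 9, 3]
r9 m[φ5→rain] = [4, 8, 2]
r9 m[φ6→wet] = [8, 4, 4]
r9 m[wet→φ0] = [1152, 2916, 756]
r9 m[wet→φ2] = [9216, 15552, 4704]
r9 m[wet→φ4] = [331776, 139968, 98784]
r9 m[wet→φ6] = [82944, 314928, 74088]
r9 m[cld→φ0] = [48, 64, 56]
r9 m[cld→φ1] = [26244, 17496, 8748]
r9 m[rain→φ1] = [4, 8, 2]
r9 m[rain→φ5] = [157464, 157464, 104976]
r9 m[sprk→φ2] = [9, 7, 3]
r9 m[sprk→φ3] = [139968, 108864, 42336]
r9 m[fog→φ3] = [1, 1, 1]
r10 m[φ0→wet] = [576, 432, 392]
r10 m[φ0→cld] = [26244, 17496, 8748]
r10 m[φ1→cld] = [48, 64, 56]
r10 m[φ1→rain] = [157464, 157464, 104976]
r10 m[φ2→wet] = [72, 81, 63]
r10 m[φ2→sprk] = [139968, 108864, 42336]
r10 m[φ3→sprk] = [9, 7, 3]
r10 m[φ3→fog] = [762048, 1259712, 544320]
r10 m[φ4→wet] = [2, 9, 3]
r10 m[φ5→rain] = [4, 8, 2]
r10 m[φ6→wet] = [8, 4, 4]
r10 m[wet→φ0] = [1152, 2916, 756]
r10 m[wet→φ2] = [9216, 15552, 4704]
r10 m[wet→φ4] = [331776, 139968, 98784]
r10 m[wet→φ6] = [82944, 314928, 74088]
r10 m[cld→φ0] = [48, 64, 56]
r10 m[cld→φ1] = [26244, 17496, 8748]
r10 m[rain→φ1] = [4, 8, 2]
r10 m[rain→φ5] = [157464, 157464, 104976]
r10 m[sprk→φ2] = [9, 7, 3]
r10 m[sprk→φ3] = [139968, 108864, 42336]
r10 m[fog→φ3] = [1, 1, 1]
fixed point reached at round 10
traceback from wet: (wet=1, cld=0, rain=1, sprk=0, fog=1), score=1259712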